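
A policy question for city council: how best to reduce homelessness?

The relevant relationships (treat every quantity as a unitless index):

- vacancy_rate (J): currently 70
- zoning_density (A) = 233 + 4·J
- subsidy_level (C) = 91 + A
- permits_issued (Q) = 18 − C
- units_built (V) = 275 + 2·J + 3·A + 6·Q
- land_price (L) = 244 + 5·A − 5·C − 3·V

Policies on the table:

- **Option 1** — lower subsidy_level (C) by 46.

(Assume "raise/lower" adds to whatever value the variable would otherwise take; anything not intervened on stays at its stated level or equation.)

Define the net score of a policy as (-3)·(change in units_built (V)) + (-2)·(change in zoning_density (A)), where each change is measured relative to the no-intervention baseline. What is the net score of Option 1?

Baseline:
  J = 70
  A = 233 + 4·70 = 513
  C = 91 + 513 = 604
  Q = 18 − 604 = -586
  V = 275 + 2·70 + 3·513 + 6·(-586) = -1562
Option 1 (C − 46):
  J = 70
  A = 233 + 4·70 = 513
  C = 91 + 513 (−46 from intervention) = 558
  Q = 18 − 558 = -540
  V = 275 + 2·70 + 3·513 + 6·(-540) = -1286
ΔV = -1286 − (-1562) = 276; ΔA = 513 − 513 = 0
Score = (-3)·276 + (-2)·0 = -828

-828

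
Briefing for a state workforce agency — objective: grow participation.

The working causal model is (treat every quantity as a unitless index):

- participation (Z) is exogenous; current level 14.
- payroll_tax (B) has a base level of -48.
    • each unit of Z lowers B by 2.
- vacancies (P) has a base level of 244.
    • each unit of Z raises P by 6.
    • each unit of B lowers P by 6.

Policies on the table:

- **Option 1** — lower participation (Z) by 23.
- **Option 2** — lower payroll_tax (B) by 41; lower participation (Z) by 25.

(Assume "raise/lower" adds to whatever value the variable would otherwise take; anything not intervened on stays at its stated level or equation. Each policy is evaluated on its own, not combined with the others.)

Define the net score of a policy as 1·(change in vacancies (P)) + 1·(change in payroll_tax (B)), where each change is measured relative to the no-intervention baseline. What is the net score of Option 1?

-368

Baseline:
  Z = 14
  B = -48 − 2·14 = -76
  P = 244 + 6·14 − 6·(-76) = 784
Option 1 (Z − 23):
  Z = 14 − 23 = -9
  B = -48 − 2·(-9) = -30
  P = 244 + 6·(-9) − 6·(-30) = 370
ΔP = 370 − 784 = -414; ΔB = -30 − (-76) = 46
Score = 1·(-414) + 1·46 = -368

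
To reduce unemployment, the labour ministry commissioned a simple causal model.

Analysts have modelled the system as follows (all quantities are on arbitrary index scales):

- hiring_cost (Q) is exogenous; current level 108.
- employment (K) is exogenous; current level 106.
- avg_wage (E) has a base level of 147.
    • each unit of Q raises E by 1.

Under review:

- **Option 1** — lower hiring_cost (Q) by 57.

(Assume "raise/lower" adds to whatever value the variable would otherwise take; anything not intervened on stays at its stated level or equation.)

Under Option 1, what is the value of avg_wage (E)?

Option 1 (Q − 57):
  Q = 108 − 57 = 51
  E = 147 + 51 = 198

198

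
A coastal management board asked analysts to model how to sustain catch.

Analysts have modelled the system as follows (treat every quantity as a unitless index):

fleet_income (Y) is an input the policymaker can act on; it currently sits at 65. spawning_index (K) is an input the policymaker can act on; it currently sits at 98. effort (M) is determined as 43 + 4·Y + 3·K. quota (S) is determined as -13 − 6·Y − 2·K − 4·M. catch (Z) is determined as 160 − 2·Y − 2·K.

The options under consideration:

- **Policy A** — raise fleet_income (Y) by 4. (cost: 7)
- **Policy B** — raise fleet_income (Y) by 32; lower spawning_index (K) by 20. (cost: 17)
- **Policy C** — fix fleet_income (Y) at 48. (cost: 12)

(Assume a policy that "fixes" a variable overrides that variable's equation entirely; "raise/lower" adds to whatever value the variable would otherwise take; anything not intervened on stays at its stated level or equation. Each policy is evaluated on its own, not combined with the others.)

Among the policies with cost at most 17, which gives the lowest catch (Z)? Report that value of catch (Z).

-190

Policy A (Y + 4):
  Y = 65 + 4 = 69
  K = 98
  Z = 160 − 2·69 − 2·98 = -174
Policy B (Y + 32, K − 20):
  Y = 65 + 32 = 97
  K = 98 − 20 = 78
  Z = 160 − 2·97 − 2·78 = -190
Policy C (Y := 48):
  Y = 48
  K = 98
  Z = 160 − 2·48 − 2·98 = -132
Comparing — Policy A: Z=-174, Policy B: Z=-190, Policy C: Z=-132. Lowest is -190 (Policy B).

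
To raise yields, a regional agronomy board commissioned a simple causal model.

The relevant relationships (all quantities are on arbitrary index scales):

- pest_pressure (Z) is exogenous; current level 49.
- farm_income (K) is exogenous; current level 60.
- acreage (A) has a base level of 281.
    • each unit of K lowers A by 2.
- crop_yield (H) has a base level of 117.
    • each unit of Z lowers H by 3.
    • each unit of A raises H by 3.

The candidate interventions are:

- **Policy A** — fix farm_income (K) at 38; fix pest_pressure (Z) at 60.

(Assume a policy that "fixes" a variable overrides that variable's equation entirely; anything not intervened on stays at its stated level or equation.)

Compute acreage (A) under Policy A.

Policy A (K := 38, Z := 60):
  K = 38
  A = 281 − 2·38 = 205

205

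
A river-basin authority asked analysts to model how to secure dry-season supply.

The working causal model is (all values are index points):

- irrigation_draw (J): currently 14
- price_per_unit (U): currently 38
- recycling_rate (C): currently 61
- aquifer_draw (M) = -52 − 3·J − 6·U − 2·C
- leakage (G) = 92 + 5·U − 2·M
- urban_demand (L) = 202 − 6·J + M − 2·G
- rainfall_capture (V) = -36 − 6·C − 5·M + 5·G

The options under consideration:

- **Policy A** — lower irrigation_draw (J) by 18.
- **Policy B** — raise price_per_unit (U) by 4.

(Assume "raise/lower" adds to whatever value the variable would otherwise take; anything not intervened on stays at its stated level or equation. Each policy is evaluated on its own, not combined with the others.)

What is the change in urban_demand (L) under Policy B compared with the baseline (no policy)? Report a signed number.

-160

Baseline:
  J = 14
  U = 38
  C = 61
  M = -52 − 3·14 − 6·38 − 2·61 = -444
  G = 92 + 5·38 − 2·(-444) = 1170
  L = 202 − 6·14 + (-444) − 2·1170 = -2666
Policy B (U + 4):
  J = 14
  U = 38 + 4 = 42
  C = 61
  M = -52 − 3·14 − 6·42 − 2·61 = -468
  G = 92 + 5·42 − 2·(-468) = 1238
  L = 202 − 6·14 + (-468) − 2·1238 = -2826
Change in L: -2826 − (-2666) = -160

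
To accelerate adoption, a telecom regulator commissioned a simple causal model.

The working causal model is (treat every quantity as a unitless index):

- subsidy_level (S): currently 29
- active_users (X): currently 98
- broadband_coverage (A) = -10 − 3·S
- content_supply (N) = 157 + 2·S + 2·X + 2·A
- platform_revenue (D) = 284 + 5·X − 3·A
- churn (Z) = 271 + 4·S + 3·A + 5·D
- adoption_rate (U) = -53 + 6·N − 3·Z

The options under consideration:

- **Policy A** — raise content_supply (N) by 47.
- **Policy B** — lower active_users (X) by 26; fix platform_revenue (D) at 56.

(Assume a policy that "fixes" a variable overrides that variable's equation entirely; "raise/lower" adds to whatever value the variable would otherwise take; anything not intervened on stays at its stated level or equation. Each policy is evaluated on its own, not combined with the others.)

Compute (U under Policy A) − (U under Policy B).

-14541

Policy A (N + 47):
  S = 29
  X = 98
  A = -10 − 3·29 = -97
  N = 157 + 2·29 + 2·98 + 2·(-97) (+47 from intervention) = 264
  D = 284 + 5·98 − 3·(-97) = 1065
  Z = 271 + 4·29 + 3·(-97) + 5·1065 = 5421
  U = -53 + 6·264 − 3·5421 = -14732
Policy B (X − 26, D := 56):
  S = 29
  X = 98 − 26 = 72
  A = -10 − 3·29 = -97
  N = 157 + 2·29 + 2·72 + 2·(-97) = 165
  D = 56
  Z = 271 + 4·29 + 3·(-97) + 5·56 = 376
  U = -53 + 6·165 − 3·376 = -191
U: -14732 − (-191) = -14541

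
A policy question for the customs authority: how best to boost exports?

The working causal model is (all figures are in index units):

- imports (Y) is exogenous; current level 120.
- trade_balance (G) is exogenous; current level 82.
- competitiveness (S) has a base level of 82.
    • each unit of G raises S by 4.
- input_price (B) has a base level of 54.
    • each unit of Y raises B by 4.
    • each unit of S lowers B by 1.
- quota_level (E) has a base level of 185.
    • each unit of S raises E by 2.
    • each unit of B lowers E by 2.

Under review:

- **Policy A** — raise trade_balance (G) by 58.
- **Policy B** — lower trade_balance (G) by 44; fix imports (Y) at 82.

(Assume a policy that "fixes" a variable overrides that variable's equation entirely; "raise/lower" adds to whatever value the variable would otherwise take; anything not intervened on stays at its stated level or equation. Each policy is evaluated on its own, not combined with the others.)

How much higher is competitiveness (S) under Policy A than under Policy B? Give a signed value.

Policy A (G + 58):
  G = 82 + 58 = 140
  S = 82 + 4·140 = 642
Policy B (G − 44, Y := 82):
  G = 82 − 44 = 38
  S = 82 + 4·38 = 234
S: 642 − 234 = 408

408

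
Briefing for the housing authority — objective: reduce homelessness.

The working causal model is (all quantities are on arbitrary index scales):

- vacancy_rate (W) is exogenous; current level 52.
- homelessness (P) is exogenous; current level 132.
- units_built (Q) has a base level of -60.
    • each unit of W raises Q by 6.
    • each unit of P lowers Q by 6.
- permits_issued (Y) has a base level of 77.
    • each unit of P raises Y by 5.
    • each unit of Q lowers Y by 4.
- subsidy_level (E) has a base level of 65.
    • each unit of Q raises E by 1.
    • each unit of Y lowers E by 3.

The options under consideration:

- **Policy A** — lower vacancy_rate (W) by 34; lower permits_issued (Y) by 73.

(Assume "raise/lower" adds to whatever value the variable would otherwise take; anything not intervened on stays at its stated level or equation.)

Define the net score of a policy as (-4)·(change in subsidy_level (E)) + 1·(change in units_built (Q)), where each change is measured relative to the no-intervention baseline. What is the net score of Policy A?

Baseline:
  W = 52
  P = 132
  Q = -60 + 6·52 − 6·132 = -540
  Y = 77 + 5·132 − 4·(-540) = 2897
  E = 65 + (-540) − 3·2897 = -9166
Policy A (W − 34, Y − 73):
  W = 52 − 34 = 18
  P = 132
  Q = -60 + 6·18 − 6·132 = -744
  Y = 77 + 5·132 − 4·(-744) (−73 from intervention) = 3640
  E = 65 + (-744) − 3·3640 = -11599
ΔE = -11599 − (-9166) = -2433; ΔQ = -744 − (-540) = -204
Score = (-4)·(-2433) + 1·(-204) = 9528

9528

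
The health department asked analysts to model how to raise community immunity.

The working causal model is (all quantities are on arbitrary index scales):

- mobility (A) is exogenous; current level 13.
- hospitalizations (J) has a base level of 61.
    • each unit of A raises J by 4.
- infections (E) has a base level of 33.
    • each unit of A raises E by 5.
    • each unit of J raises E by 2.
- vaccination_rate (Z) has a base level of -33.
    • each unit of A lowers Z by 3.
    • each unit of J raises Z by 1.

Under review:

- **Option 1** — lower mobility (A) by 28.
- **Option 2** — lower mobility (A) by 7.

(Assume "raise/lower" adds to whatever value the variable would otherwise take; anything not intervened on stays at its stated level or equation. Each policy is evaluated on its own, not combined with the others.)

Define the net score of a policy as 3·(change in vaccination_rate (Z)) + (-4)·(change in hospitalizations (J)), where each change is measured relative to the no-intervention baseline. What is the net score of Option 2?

91

Baseline:
  A = 13
  J = 61 + 4·13 = 113
  Z = -33 − 3·13 + 113 = 41
Option 2 (A − 7):
  A = 13 − 7 = 6
  J = 61 + 4·6 = 85
  Z = -33 − 3·6 + 85 = 34
ΔZ = 34 − 41 = -7; ΔJ = 85 − 113 = -28
Score = 3·(-7) + (-4)·(-28) = 91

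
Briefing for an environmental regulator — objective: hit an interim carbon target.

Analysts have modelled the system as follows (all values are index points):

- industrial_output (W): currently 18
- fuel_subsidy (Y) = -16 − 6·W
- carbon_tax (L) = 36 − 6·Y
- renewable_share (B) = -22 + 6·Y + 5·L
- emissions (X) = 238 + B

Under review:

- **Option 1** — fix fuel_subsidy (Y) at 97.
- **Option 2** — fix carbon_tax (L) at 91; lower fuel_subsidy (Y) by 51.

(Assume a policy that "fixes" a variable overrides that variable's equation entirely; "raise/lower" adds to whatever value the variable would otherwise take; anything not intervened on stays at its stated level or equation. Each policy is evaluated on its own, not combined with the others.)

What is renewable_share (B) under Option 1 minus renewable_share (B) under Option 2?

-1553

Option 1 (Y := 97):
  W = 18
  Y = 97
  L = 36 − 6·97 = -546
  B = -22 + 6·97 + 5·(-546) = -2170
Option 2 (L := 91, Y − 51):
  W = 18
  Y = -16 − 6·18 (−51 from intervention) = -175
  L = 91
  B = -22 + 6·(-175) + 5·91 = -617
B: -2170 − (-617) = -1553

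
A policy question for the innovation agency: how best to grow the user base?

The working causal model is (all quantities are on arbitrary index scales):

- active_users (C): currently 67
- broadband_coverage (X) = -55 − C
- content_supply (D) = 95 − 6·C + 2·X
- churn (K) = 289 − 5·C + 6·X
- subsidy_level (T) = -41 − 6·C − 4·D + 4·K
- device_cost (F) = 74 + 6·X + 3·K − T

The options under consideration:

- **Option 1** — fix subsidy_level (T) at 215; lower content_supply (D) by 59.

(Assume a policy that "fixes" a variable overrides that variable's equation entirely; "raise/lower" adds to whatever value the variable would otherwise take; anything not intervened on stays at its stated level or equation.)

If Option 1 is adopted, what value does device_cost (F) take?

-3207

Option 1 (T := 215, D − 59):
  C = 67
  X = -55 − 67 = -122
  D = 95 − 6·67 + 2·(-122) (−59 from intervention) = -610
  K = 289 − 5·67 + 6·(-122) = -778
  T = 215
  F = 74 + 6·(-122) + 3·(-778) − 215 = -3207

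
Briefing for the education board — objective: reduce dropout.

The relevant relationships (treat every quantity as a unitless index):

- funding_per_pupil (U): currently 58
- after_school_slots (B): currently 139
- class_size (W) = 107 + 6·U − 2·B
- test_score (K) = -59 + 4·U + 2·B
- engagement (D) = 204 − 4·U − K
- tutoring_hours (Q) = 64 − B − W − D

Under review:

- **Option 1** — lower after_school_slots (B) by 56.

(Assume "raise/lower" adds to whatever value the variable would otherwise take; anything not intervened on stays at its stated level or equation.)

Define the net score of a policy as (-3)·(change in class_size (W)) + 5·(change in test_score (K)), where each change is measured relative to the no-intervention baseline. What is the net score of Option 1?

-896

Baseline:
  U = 58
  B = 139
  W = 107 + 6·58 − 2·139 = 177
  K = -59 + 4·58 + 2·139 = 451
Option 1 (B − 56):
  U = 58
  B = 139 − 56 = 83
  W = 107 + 6·58 − 2·83 = 289
  K = -59 + 4·58 + 2·83 = 339
ΔW = 289 − 177 = 112; ΔK = 339 − 451 = -112
Score = (-3)·112 + 5·(-112) = -896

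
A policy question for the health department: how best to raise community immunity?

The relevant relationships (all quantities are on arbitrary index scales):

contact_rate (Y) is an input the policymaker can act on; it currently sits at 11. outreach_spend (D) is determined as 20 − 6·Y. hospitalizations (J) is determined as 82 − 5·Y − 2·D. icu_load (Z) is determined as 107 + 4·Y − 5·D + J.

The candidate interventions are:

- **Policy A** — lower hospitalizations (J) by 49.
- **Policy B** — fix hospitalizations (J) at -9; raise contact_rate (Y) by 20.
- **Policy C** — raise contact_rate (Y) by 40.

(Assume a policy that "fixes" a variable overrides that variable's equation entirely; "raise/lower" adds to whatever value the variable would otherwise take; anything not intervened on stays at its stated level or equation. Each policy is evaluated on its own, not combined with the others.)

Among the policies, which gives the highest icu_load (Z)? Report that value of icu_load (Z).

2140

Policy A (J − 49):
  Y = 11
  D = 20 − 6·11 = -46
  J = 82 − 5·11 − 2·(-46) (−49 from intervention) = 70
  Z = 107 + 4·11 − 5·(-46) + 70 = 451
Policy B (J := -9, Y + 20):
  Y = 11 + 20 = 31
  D = 20 − 6·31 = -166
  J = -9
  Z = 107 + 4·31 − 5·(-166) + (-9) = 1052
Policy C (Y + 40):
  Y = 11 + 40 = 51
  D = 20 − 6·51 = -286
  J = 82 − 5·51 − 2·(-286) = 399
  Z = 107 + 4·51 − 5·(-286) + 399 = 2140
Comparing — Policy A: Z=451, Policy B: Z=1052, Policy C: Z=2140. Highest is 2140 (Policy C).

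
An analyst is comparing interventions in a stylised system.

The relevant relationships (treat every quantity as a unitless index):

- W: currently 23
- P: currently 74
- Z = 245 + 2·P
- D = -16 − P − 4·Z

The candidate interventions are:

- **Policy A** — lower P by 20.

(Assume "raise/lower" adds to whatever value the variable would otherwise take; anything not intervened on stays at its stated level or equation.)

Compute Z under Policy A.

353

Policy A (P − 20):
  P = 74 − 20 = 54
  Z = 245 + 2·54 = 353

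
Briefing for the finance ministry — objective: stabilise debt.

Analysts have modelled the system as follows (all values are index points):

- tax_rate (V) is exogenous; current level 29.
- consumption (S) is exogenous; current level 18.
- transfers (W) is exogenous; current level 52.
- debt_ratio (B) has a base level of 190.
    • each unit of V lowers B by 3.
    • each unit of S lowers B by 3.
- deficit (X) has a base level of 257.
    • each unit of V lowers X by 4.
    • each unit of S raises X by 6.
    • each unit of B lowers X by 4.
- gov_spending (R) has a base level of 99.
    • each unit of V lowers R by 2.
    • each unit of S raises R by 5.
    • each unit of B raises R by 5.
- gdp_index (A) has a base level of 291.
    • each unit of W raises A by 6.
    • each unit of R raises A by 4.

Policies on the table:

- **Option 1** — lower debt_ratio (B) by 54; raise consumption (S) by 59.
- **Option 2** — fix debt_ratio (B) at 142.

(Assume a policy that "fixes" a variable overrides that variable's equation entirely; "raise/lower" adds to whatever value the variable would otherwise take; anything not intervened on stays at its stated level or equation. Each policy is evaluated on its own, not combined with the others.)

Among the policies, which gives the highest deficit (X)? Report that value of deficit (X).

1331

Option 1 (B − 54, S + 59):
  V = 29
  S = 18 + 59 = 77
  B = 190 − 3·29 − 3·77 (−54 from intervention) = -182
  X = 257 − 4·29 + 6·77 − 4·(-182) = 1331
Option 2 (B := 142):
  V = 29
  S = 18
  B = 142
  X = 257 − 4·29 + 6·18 − 4·142 = -319
Comparing — Option 1: X=1331, Option 2: X=-319. Highest is 1331 (Option 1).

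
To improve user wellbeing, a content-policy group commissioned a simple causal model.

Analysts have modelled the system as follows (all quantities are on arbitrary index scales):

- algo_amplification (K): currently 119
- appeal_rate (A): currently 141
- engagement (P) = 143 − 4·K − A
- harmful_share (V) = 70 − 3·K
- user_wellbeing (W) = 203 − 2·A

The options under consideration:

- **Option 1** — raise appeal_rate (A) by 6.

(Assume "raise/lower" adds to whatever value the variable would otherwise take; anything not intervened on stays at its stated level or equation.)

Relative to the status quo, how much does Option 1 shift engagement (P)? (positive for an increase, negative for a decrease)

-6

Baseline:
  K = 119
  A = 141
  P = 143 − 4·119 − 141 = -474
Option 1 (A + 6):
  K = 119
  A = 141 + 6 = 147
  P = 143 − 4·119 − 147 = -480
Change in P: -480 − (-474) = -6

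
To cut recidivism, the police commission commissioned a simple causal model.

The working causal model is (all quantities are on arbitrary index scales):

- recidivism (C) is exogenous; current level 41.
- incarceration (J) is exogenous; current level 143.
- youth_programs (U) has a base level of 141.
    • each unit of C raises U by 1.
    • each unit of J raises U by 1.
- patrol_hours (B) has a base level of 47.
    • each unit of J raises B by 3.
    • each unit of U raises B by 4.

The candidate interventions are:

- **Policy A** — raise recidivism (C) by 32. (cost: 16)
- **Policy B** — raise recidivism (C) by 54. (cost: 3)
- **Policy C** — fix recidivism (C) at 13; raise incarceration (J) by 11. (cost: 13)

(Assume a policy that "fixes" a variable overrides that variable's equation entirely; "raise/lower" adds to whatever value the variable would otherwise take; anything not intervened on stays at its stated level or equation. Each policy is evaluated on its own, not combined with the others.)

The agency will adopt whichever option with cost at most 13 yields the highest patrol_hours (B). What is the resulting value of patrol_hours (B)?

1992

Policy B (C + 54):
  C = 41 + 54 = 95
  J = 143
  U = 141 + 95 + 143 = 379
  B = 47 + 3·143 + 4·379 = 1992
Policy C (C := 13, J + 11):
  C = 13
  J = 143 + 11 = 154
  U = 141 + 13 + 154 = 308
  B = 47 + 3·154 + 4·308 = 1741
Comparing — Policy B: B=1992, Policy C: B=1741. Highest is 1992 (Policy B).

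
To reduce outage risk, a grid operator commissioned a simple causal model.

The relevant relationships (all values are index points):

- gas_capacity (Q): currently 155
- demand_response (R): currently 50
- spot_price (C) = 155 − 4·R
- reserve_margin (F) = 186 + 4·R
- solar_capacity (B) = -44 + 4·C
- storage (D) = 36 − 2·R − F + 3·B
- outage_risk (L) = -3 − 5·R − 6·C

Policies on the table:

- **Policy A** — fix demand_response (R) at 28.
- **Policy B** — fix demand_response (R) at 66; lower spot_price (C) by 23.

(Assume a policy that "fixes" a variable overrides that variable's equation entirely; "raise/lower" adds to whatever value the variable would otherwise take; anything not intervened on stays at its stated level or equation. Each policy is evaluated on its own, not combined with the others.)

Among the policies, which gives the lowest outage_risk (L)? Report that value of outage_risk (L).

Policy A (R := 28):
  R = 28
  C = 155 − 4·28 = 43
  L = -3 − 5·28 − 6·43 = -401
Policy B (R := 66, C − 23):
  R = 66
  C = 155 − 4·66 (−23 from intervention) = -132
  L = -3 − 5·66 − 6·(-132) = 459
Comparing — Policy A: L=-401, Policy B: L=459. Lowest is -401 (Policy A).

-401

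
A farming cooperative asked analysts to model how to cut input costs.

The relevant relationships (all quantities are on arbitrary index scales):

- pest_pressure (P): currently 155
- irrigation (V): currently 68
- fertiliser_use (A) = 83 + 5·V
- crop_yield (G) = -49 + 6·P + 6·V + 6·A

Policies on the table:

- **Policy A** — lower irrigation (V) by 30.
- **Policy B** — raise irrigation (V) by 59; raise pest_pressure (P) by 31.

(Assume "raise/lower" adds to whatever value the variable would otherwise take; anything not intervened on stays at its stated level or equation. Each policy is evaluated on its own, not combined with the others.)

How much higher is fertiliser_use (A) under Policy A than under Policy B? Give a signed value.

Policy A (V − 30):
  V = 68 − 30 = 38
  A = 83 + 5·38 = 273
Policy B (V + 59, P + 31):
  V = 68 + 59 = 127
  A = 83 + 5·127 = 718
A: 273 − 718 = -445

-445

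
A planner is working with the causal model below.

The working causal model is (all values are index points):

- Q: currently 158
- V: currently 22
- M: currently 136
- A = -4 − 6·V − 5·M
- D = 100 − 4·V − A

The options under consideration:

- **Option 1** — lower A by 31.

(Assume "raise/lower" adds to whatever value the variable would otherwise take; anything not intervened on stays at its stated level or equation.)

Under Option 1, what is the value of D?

859

Option 1 (A − 31):
  V = 22
  M = 136
  A = -4 − 6·22 − 5·136 (−31 from intervention) = -847
  D = 100 − 4·22 − (-847) = 859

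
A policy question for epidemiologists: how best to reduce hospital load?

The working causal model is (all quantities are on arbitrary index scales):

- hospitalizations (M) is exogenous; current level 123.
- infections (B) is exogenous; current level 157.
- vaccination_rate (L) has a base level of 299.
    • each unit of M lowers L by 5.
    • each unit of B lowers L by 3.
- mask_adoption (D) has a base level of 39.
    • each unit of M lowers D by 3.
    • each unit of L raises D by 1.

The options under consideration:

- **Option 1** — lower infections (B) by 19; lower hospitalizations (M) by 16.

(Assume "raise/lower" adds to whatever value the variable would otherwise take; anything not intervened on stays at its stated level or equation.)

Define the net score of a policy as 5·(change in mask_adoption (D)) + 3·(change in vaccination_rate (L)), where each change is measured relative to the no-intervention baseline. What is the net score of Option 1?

Baseline:
  M = 123
  B = 157
  L = 299 − 5·123 − 3·157 = -787
  D = 39 − 3·123 + (-787) = -1117
Option 1 (B − 19, M − 16):
  M = 123 − 16 = 107
  B = 157 − 19 = 138
  L = 299 − 5·107 − 3·138 = -650
  D = 39 − 3·107 + (-650) = -932
ΔD = -932 − (-1117) = 185; ΔL = -650 − (-787) = 137
Score = 5·185 + 3·137 = 1336

1336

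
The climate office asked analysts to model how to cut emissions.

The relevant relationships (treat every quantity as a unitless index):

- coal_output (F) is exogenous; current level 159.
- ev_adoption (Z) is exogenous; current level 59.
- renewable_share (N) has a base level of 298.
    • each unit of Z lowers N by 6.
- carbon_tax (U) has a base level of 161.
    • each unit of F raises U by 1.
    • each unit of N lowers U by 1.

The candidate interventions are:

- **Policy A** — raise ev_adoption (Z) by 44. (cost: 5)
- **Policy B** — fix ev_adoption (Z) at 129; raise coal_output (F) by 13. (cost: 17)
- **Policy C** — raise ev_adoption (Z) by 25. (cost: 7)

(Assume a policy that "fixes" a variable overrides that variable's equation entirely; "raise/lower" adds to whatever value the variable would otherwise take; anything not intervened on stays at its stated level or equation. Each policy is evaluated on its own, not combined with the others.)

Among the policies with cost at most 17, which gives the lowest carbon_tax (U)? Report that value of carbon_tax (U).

Policy A (Z + 44):
  F = 159
  Z = 59 + 44 = 103
  N = 298 − 6·103 = -320
  U = 161 + 159 − (-320) = 640
Policy B (Z := 129, F + 13):
  F = 159 + 13 = 172
  Z = 129
  N = 298 − 6·129 = -476
  U = 161 + 172 − (-476) = 809
Policy C (Z + 25):
  F = 159
  Z = 59 + 25 = 84
  N = 298 − 6·84 = -206
  U = 161 + 159 − (-206) = 526
Comparing — Policy A: U=640, Policy B: U=809, Policy C: U=526. Lowest is 526 (Policy C).

526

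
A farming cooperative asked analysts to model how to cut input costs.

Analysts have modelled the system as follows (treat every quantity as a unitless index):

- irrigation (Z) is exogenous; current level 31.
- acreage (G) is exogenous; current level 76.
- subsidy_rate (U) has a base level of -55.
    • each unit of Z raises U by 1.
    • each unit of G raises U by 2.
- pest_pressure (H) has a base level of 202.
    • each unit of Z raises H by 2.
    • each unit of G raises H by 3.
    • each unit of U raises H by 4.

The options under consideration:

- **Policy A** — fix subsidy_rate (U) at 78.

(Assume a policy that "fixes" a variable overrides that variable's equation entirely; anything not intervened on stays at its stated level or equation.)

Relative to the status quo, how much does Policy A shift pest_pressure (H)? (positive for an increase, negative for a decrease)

-200

Baseline:
  Z = 31
  G = 76
  U = -55 + 31 + 2·76 = 128
  H = 202 + 2·31 + 3·76 + 4·128 = 1004
Policy A (U := 78):
  Z = 31
  G = 76
  U = 78
  H = 202 + 2·31 + 3·76 + 4·78 = 804
Change in H: 804 − 1004 = -200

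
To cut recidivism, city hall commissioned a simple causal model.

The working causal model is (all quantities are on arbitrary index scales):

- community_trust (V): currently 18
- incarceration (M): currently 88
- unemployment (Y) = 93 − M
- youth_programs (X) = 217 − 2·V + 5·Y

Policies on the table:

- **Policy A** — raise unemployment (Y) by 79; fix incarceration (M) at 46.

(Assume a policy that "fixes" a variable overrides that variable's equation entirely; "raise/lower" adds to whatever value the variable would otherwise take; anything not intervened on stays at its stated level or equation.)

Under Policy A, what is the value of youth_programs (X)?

Policy A (Y + 79, M := 46):
  V = 18
  M = 46
  Y = 93 − 46 (+79 from intervention) = 126
  X = 217 − 2·18 + 5·126 = 811

811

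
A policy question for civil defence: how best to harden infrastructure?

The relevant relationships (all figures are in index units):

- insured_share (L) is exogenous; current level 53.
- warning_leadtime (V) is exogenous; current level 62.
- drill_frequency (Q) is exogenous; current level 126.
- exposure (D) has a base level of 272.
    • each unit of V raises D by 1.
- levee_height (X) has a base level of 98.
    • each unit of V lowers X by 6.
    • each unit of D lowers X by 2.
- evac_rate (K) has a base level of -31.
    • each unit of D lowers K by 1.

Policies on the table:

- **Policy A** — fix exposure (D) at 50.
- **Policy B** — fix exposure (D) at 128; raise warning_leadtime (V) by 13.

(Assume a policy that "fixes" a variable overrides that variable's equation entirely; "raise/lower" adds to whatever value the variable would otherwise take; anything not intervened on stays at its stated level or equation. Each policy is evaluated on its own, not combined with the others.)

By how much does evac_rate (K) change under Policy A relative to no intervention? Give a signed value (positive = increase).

284

Baseline:
  V = 62
  D = 272 + 62 = 334
  K = -31 − 334 = -365
Policy A (D := 50):
  V = 62
  D = 50
  K = -31 − 50 = -81
Change in K: -81 − (-365) = 284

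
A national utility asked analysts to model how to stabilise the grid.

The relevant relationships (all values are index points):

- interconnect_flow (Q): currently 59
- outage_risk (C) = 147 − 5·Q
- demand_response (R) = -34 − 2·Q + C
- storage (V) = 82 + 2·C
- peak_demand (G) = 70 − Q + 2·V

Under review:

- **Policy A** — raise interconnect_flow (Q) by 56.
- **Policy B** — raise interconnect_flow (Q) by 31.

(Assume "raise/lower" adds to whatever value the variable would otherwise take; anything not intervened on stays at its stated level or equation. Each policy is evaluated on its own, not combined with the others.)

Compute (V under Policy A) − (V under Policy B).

Policy A (Q + 56):
  Q = 59 + 56 = 115
  C = 147 − 5·115 = -428
  V = 82 + 2·(-428) = -774
Policy B (Q + 31):
  Q = 59 + 31 = 90
  C = 147 − 5·90 = -303
  V = 82 + 2·(-303) = -524
V: -774 − (-524) = -250

-250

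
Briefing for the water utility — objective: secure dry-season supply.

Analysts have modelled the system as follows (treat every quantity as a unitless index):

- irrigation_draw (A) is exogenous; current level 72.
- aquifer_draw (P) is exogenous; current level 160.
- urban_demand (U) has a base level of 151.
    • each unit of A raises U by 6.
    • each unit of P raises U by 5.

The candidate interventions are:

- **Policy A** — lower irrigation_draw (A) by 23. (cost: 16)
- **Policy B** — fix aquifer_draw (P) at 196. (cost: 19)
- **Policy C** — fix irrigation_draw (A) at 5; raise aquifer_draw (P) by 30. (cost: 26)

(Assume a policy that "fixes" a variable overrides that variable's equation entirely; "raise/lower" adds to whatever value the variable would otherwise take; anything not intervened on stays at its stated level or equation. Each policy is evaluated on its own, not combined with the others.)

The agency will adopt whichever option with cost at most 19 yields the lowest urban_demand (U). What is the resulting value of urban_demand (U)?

Policy A (A − 23):
  A = 72 − 23 = 49
  P = 160
  U = 151 + 6·49 + 5·160 = 1245
Policy B (P := 196):
  A = 72
  P = 196
  U = 151 + 6·72 + 5·196 = 1563
Comparing — Policy A: U=1245, Policy B: U=1563. Lowest is 1245 (Policy A).

1245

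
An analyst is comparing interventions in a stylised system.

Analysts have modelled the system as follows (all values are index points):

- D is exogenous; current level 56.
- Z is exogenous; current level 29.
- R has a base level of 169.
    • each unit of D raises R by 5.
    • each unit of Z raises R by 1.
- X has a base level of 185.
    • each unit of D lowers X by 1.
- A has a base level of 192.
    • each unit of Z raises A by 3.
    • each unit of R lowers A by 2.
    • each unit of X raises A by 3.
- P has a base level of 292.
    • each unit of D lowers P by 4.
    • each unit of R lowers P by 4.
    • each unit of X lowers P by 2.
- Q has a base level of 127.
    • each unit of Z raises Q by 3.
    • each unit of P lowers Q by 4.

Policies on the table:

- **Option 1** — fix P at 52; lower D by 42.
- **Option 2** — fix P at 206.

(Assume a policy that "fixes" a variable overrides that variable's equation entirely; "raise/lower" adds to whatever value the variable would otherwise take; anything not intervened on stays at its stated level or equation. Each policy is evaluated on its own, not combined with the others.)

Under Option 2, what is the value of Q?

Option 2 (P := 206):
  D = 56
  Z = 29
  R = 169 + 5·56 + 29 = 478
  X = 185 − 56 = 129
  P = 206
  Q = 127 + 3·29 − 4·206 = -610

-610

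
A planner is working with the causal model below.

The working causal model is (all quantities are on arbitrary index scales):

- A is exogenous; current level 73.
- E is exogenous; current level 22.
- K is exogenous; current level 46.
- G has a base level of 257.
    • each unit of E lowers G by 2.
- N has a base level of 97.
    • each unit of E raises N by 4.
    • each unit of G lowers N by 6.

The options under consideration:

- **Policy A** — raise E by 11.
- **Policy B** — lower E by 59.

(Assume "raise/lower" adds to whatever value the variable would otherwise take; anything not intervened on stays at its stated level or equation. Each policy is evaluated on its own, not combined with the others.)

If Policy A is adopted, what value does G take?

Policy A (E + 11):
  E = 22 + 11 = 33
  G = 257 − 2·33 = 191

191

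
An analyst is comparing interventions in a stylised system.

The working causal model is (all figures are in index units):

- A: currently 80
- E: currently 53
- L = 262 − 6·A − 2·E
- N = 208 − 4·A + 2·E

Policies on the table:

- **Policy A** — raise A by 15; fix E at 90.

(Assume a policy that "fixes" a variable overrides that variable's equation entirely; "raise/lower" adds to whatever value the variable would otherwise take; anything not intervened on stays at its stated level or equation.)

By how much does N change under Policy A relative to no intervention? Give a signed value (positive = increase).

Baseline:
  A = 80
  E = 53
  N = 208 − 4·80 + 2·53 = -6
Policy A (A + 15, E := 90):
  A = 80 + 15 = 95
  E = 90
  N = 208 − 4·95 + 2·90 = 8
Change in N: 8 − (-6) = 14

14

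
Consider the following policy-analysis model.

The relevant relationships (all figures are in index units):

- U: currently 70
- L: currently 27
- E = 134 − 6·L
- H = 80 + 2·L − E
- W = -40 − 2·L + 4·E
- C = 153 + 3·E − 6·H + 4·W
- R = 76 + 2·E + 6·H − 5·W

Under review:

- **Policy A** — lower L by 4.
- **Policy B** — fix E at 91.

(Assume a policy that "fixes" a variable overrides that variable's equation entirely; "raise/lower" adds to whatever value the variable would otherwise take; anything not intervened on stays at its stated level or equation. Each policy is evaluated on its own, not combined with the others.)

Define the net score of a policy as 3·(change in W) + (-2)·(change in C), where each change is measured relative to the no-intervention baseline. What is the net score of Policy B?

Baseline:
  L = 27
  E = 134 − 6·27 = -28
  H = 80 + 2·27 − (-28) = 162
  W = -40 − 2·27 + 4·(-28) = -206
  C = 153 + 3·(-28) − 6·162 + 4·(-206) = -1727
Policy B (E := 91):
  L = 27
  E = 91
  H = 80 + 2·27 − 91 = 43
  W = -40 − 2·27 + 4·91 = 270
  C = 153 + 3·91 − 6·43 + 4·270 = 1248
ΔW = 270 − (-206) = 476; ΔC = 1248 − (-1727) = 2975
Score = 3·476 + (-2)·2975 = -4522

-4522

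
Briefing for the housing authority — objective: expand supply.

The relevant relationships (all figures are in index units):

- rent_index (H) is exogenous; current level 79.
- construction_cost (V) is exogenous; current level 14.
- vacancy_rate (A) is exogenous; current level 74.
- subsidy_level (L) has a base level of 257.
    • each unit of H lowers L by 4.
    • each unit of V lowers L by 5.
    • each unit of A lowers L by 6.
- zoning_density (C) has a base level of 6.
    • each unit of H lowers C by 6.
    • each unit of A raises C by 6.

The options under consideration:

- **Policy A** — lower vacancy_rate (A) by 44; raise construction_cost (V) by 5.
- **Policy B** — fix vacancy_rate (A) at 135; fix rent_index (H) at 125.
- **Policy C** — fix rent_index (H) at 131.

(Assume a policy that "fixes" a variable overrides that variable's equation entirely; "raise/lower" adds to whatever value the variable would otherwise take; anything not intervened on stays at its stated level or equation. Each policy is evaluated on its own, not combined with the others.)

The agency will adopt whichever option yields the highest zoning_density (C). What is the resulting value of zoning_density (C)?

Policy A (A − 44, V + 5):
  H = 79
  A = 74 − 44 = 30
  C = 6 − 6·79 + 6·30 = -288
Policy B (A := 135, H := 125):
  H = 125
  A = 135
  C = 6 − 6·125 + 6·135 = 66
Policy C (H := 131):
  H = 131
  A = 74
  C = 6 − 6·131 + 6·74 = -336
Comparing — Policy A: C=-288, Policy B: C=66, Policy C: C=-336. Highest is 66 (Policy B).

66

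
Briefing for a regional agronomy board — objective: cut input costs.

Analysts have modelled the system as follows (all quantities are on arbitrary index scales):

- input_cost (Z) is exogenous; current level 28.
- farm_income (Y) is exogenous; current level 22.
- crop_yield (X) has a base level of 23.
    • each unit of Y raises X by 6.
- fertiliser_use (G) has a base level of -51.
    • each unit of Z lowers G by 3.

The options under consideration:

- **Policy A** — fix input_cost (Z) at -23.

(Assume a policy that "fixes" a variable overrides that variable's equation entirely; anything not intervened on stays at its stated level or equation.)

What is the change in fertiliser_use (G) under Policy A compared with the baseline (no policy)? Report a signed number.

Baseline:
  Z = 28
  G = -51 − 3·28 = -135
Policy A (Z := -23):
  Z = -23
  G = -51 − 3·(-23) = 18
Change in G: 18 − (-135) = 153

153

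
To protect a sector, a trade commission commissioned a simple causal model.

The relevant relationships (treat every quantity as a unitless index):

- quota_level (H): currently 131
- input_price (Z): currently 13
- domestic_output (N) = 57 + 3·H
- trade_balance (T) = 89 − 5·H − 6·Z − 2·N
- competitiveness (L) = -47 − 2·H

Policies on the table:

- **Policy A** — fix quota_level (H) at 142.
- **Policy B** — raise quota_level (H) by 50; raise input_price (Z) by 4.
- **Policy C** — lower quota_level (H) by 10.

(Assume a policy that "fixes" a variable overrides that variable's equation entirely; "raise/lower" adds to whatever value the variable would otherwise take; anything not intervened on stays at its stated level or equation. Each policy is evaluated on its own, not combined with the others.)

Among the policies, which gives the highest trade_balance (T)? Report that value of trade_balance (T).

Policy A (H := 142):
  H = 142
  Z = 13
  N = 57 + 3·142 = 483
  T = 89 − 5·142 − 6·13 − 2·483 = -1665
Policy B (H + 50, Z + 4):
  H = 131 + 50 = 181
  Z = 13 + 4 = 17
  N = 57 + 3·181 = 600
  T = 89 − 5·181 − 6·17 − 2·600 = -2118
Policy C (H − 10):
  H = 131 − 10 = 121
  Z = 13
  N = 57 + 3·121 = 420
  T = 89 − 5·121 − 6·13 − 2·420 = -1434
Comparing — Policy A: T=-1665, Policy B: T=-2118, Policy C: T=-1434. Highest is -1434 (Policy C).

-1434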